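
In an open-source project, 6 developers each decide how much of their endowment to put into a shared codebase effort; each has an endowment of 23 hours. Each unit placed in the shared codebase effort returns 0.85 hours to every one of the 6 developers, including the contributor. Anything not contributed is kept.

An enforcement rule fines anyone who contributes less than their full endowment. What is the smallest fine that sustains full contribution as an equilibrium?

Given the others contribute fully, the best deviation is to contribute 0 (any partial contribution still incurs the fine and gives up units whose private return 0.85 is below 1).
Deviating from 23 to 0 saves 23 hours but forfeits the deviator's share of the drop in the shared codebase effort: 0.85 × 23 = 19.55.
So the deviation gain is 23 − 19.55 = 3.45, and the fine must be at least 3.45 hours to wipe it out.

3.45 hours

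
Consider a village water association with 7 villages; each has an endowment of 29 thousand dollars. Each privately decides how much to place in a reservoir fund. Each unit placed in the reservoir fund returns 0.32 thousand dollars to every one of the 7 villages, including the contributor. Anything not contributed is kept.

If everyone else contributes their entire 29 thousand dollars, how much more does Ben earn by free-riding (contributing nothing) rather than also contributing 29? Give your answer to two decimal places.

19.72 thousand dollars

Switching from a contribution of 29 to 0 lets Ben keep an extra 29 thousand dollars, but lowers the reservoir fund by 29, which costs Ben their own share of that drop: 0.32 × 29 = 9.28.
Net gain = 29 − 9.28 = 19.72. The private return per contributed unit (0.32) is below 1, so free-riding is indeed the best response regardless of what the others do.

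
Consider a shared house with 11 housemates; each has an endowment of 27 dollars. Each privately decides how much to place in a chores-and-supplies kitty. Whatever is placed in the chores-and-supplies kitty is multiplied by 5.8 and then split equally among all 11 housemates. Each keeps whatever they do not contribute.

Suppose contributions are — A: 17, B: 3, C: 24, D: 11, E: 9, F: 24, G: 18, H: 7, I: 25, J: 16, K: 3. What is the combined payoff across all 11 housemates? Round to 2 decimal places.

Total contributed: 17 + 3 + 24 + 11 + 9 + 24 + 18 + 7 + 25 + 16 + 3 = 157; total kept: 11 × 27 − 157 = 140.
The chores-and-supplies kitty pays out 5.8 × 157 = 910.60 in aggregate.
Group total = 140 + 910.60 = 1050.60.

1050.60 dollars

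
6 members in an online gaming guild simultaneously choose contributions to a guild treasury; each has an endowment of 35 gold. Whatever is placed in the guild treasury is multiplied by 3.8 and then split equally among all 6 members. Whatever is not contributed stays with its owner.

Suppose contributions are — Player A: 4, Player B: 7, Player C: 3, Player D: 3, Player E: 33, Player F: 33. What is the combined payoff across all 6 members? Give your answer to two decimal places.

442.40 gold

Total contributed: 4 + 7 + 3 + 3 + 33 + 33 = 83; total kept: 6 × 35 − 83 = 127.
The guild treasury pays out 3.8 × 83 = 315.40 in aggregate.
Group total = 127 + 315.40 = 442.40.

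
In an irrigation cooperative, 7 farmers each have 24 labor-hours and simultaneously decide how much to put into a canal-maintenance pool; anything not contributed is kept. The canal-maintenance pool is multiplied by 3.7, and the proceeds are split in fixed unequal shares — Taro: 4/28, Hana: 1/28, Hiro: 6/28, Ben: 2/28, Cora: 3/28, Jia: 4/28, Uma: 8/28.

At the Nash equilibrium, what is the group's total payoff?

232.80 labor-hours

A player with share s gets back 3.7·s per unit contributed, so full contribution is dominant for anyone with s > 1/3.7 = 0.2703 and zero contribution is dominant for anyone below.
The only share above 0.2703 is Uma's 8/28, contributing 24; the remaining 6 contribute 0. Total contributed: 24.
The canal-maintenance pool pays out 3.7 × 24 = 88.80 in total (split across the unequal shares, but the aggregate is all that matters for the group sum).
The 6 free-riders keep 24 each, adding 144. Group total = 144 + 88.80 = 232.80.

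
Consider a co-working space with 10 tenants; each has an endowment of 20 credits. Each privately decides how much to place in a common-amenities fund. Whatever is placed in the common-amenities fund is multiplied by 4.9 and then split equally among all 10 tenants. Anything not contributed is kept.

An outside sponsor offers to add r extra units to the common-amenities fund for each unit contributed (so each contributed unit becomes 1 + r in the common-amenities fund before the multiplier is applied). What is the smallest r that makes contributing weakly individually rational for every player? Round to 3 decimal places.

1.041

With matching at rate r, one contributed unit becomes (1 + r) in the common-amenities fund and returns 4.9 × (1 + r) / 10 to the contributor.
Setting this equal to 1: 1 + r = 10/4.9 = 2.0408.
So the minimum matching rate is r = 2.0408 − 1 = 1.041.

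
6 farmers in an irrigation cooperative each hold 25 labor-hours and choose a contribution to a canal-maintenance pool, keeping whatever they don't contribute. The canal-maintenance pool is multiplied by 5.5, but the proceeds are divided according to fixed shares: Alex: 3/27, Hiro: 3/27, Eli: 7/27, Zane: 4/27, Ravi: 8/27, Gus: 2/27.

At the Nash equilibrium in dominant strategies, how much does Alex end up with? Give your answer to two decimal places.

55.56 labor-hours

A player with share s gets back 5.5·s per unit contributed, so full contribution is dominant for anyone with s > 1/5.5 = 0.1818 and zero contribution is dominant for anyone below.
Eli and Ravi are above the threshold, contributing 25 each; the remaining 4 contribute 0. Total contributed: 50.
Alex keeps 25 and receives 5.5 × 50 × 3/27 = 30.56 from the canal-maintenance pool, for a payoff of 55.56.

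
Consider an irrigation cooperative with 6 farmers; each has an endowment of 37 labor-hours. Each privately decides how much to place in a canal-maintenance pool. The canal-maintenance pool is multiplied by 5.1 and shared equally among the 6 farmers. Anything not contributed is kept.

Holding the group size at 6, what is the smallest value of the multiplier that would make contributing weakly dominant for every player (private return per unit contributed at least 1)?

6

A contributed unit returns (multiplier)/6 to its contributor.
This reaches 1 exactly when the multiplier is 6.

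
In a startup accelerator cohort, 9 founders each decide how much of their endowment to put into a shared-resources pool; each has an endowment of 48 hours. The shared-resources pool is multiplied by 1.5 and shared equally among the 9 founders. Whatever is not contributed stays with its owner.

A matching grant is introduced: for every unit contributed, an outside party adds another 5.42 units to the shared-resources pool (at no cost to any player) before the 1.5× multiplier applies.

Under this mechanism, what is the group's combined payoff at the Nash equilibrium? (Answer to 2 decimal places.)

4160.16 hours

Under the mechanism each unit contributed yields 1.5 × 6.42 / 9 = 1.0700 back to its contributor per unit of net cost, which exceeds 1, making full contribution the dominant choice for everyone.
At the Nash equilibrium everyone contributes 48. Group total payoff = 1.5 × 6.42 × 432 = 4160.16.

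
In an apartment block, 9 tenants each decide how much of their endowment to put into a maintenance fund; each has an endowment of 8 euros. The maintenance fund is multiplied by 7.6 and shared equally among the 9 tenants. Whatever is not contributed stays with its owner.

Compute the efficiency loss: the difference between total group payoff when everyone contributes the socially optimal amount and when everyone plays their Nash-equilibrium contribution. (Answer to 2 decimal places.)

Each contributed unit returns 7.6/9 = 0.8444 to its contributor — below 1 — so contributing 0 is dominant for every player. At the Nash equilibrium everyone keeps their 8, and the group total is 9 × 8 = 72.
Each contributed unit returns 7.600 to the group as a whole (0.8444 to each of 9 players), which exceeds 1, so the social optimum is full contribution: group total = 7.600 × 72 = 547.20.
Efficiency loss = 547.20 − 72 = 475.20.

475.20 euros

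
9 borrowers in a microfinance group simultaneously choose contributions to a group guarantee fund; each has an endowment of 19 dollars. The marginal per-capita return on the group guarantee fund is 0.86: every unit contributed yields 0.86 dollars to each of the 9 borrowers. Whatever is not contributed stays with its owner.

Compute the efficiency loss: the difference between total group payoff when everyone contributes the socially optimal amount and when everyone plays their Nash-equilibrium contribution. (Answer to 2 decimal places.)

The private return per contributed unit is 0.86 < 1, so contributing 0 is dominant for every player. At the Nash equilibrium everyone keeps their 19, and the group total is 9 × 19 = 171.
Each contributed unit returns 7.740 to the group as a whole (0.86 to each of 9 players), which exceeds 1, so the social optimum is full contribution: group total = 7.740 × 171 = 1323.54.
Efficiency loss = 1323.54 − 171 = 1152.54.

1152.54 dollars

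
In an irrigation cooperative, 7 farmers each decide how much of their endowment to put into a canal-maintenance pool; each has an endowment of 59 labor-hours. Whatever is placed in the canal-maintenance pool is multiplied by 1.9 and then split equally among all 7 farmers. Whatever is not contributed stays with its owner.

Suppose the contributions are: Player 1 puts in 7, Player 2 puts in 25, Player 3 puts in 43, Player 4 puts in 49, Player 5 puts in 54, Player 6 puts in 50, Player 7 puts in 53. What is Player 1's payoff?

128.27 labor-hours

Total contributed: 7 + 25 + 43 + 49 + 54 + 50 + 53 = 281.
Each receives 1.9 × 281 / 7 = 76.27 from the canal-maintenance pool.
Player 1 keeps 59 − 7 = 52, so Player 1's payoff is 52 + 76.27 = 128.27.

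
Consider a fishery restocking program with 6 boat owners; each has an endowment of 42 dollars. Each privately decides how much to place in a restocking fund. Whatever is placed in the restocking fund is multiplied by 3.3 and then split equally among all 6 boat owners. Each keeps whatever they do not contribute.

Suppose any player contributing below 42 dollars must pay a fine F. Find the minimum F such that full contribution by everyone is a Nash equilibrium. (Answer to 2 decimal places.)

Given the others contribute fully, the best deviation is to contribute 0 (any partial contribution still incurs the fine and gives up units whose private return 0.5500 is below 1).
Deviating from 42 to 0 saves 42 dollars but forfeits the deviator's share of the drop in the restocking fund: 3.3/6 × 42 = 23.10.
So the deviation gain is 42 − 23.10 = 18.90, and the fine must be at least 18.90 dollars to wipe it out.

18.90 dollars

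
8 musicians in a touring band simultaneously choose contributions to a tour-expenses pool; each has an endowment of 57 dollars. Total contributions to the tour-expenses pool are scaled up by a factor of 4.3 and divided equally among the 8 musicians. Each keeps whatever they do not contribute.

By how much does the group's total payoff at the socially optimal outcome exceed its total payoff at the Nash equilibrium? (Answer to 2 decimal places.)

1504.80 dollars

Each contributed unit returns 4.3/8 = 0.5375 to its contributor — below 1 — so contributing 0 is dominant for every player. At the Nash equilibrium everyone keeps their 57, and the group total is 8 × 57 = 456.
Each contributed unit returns 4.300 to the group as a whole (0.5375 to each of 8 players), which exceeds 1, so the social optimum is full contribution: group total = 4.300 × 456 = 1960.80.
Efficiency loss = 1960.80 − 456 = 1504.80.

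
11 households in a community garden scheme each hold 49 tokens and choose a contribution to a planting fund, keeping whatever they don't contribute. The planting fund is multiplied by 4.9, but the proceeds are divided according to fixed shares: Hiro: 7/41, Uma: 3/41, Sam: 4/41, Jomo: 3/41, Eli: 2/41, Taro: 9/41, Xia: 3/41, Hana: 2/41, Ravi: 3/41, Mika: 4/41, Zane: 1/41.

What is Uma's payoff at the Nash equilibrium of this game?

For player j, contributing a unit is worthwhile iff 4.9 × (j's share) ≥ 1, i.e. iff j's share is at least 0.2041.
The only share above 0.2041 is Taro's 9/41, contributing 49; the remaining 10 contribute 0. Total contributed: 49.
Uma keeps 49 and receives 4.9 × 49 × 3/41 = 17.57 from the planting fund, for a payoff of 66.57.

66.57 tokens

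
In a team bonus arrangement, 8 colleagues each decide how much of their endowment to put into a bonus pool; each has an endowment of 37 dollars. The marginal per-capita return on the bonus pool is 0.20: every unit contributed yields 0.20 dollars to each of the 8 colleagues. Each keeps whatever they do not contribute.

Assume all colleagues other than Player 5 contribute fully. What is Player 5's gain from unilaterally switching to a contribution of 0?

29.60 dollars

Switching from a contribution of 37 to 0 lets Player 5 keep an extra 37 dollars, but lowers the bonus pool by 37, which costs Player 5 their own share of that drop: 0.20 × 37 = 7.40.
Net gain = 37 − 7.40 = 29.60. The private return per contributed unit (0.20) is below 1, so free-riding is indeed the best response regardless of what the others do.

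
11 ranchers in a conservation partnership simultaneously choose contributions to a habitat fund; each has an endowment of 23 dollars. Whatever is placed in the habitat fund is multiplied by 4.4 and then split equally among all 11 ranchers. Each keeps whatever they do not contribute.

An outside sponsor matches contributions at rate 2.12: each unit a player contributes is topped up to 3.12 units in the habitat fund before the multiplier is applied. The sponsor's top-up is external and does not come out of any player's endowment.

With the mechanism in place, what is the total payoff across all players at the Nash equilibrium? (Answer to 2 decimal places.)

3473.18 dollars

The effective private return per unit is now 4.4 × 3.12 / 11 = 1.2480 > 1, so every player's dominant strategy flips to full contribution.
At the Nash equilibrium everyone contributes 23. Group total payoff = 4.4 × 3.12 × 253 = 3473.18.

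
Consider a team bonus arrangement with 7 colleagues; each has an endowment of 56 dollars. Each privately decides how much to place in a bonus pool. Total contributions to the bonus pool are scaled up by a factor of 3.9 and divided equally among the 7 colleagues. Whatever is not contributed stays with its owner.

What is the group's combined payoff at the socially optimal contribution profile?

Each contributed unit returns 3.900 to the group as a whole (0.5571 to each of 7 players), which exceeds 1, so the social optimum is full contribution: group total = 3.900 × 392 = 1528.80.

1528.80 dollars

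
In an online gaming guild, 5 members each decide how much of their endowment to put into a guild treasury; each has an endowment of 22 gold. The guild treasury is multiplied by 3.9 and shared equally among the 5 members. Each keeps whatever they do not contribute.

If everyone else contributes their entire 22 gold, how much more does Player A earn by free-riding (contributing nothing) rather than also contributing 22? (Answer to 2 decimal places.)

4.84 gold

Switching from a contribution of 22 to 0 lets Player A keep an extra 22 gold, but lowers the guild treasury by 22, which costs Player A their own share of that drop: 3.9/5 × 22 = 17.16.
Net gain = 22 − 17.16 = 4.84. The private return per contributed unit (0.7800) is below 1, so free-riding is indeed the best response regardless of what the others do.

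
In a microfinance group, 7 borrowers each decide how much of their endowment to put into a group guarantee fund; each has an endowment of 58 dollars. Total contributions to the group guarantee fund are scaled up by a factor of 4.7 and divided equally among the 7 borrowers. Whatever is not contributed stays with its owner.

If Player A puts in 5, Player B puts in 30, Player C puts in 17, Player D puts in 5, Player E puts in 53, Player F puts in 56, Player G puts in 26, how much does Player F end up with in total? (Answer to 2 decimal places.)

130.91 dollars

Total contributed: 5 + 30 + 17 + 5 + 53 + 56 + 26 = 192.
Each receives 4.7 × 192 / 7 = 128.91 from the group guarantee fund.
Player F keeps 58 − 56 = 2, so Player F's payoff is 2 + 128.91 = 130.91.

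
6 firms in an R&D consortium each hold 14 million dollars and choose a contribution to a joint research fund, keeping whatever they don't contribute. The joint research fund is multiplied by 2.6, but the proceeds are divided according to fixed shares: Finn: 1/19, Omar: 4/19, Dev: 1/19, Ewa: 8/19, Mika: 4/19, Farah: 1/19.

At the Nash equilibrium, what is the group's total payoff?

For player j, contributing a unit is worthwhile iff 2.6 × (j's share) ≥ 1, i.e. iff j's share is at least 0.3846.
The only share above 0.3846 is Ewa's 8/19, contributing 14; the remaining 5 contribute 0. Total contributed: 14.
The joint research fund pays out 2.6 × 14 = 36.40 in total (split across the unequal shares, but the aggregate is all that matters for the group sum).
The 5 free-riders keep 14 each, adding 70. Group total = 70 + 36.40 = 106.40.

106.40 million dollars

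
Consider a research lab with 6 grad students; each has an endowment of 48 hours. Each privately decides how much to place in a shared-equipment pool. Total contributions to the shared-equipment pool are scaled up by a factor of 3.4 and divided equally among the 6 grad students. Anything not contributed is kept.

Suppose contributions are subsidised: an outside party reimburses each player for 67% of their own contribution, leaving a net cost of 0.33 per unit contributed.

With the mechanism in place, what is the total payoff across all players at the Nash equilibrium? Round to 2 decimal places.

The effective private return per unit is now (3.4/6) / 0.33 = 1.7172 > 1, so every player's dominant strategy flips to full contribution.
At the Nash equilibrium everyone contributes 48. Group total payoff = 6 × (48 × 0.67 + 3.4 × 48) = 1172.16.

1172.16 hours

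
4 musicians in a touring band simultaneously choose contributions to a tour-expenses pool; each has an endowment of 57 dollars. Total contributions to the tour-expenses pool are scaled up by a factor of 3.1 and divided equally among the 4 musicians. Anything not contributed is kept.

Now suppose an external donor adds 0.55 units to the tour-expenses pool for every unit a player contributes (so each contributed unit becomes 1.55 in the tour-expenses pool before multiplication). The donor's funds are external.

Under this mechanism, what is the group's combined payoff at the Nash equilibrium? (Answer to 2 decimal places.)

Under the mechanism each unit contributed yields 3.1 × 1.55 / 4 = 1.2013 back to its contributor per unit of net cost, which exceeds 1, making full contribution the dominant choice for everyone.
So the Nash equilibrium is full contribution by all 4; the group earns 3.1 × 1.55 × 228 = 1095.54.

1095.54 dollars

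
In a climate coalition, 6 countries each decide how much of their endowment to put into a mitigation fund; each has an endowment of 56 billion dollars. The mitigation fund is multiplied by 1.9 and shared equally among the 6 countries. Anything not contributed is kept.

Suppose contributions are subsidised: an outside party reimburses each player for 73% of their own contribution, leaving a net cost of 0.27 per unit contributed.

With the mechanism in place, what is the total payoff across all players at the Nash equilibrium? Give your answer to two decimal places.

With the mechanism, a contributed unit returns (1.9/6) / 0.27 = 1.1728 per unit of net cost to the contributor — now above 1 — so contributing fully is weakly dominant for every player.
At the Nash equilibrium everyone contributes 56. Group total payoff = 6 × (56 × 0.73 + 1.9 × 56) = 883.68.

883.68 billion dollars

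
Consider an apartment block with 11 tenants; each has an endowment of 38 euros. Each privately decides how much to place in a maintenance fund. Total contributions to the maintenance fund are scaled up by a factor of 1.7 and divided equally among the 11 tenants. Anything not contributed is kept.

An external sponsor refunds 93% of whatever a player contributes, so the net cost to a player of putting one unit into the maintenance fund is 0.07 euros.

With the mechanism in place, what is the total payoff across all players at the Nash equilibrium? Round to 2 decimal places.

The effective private return per unit is now (1.7/11) / 0.07 = 2.2078 > 1, so every player's dominant strategy flips to full contribution.
At the Nash equilibrium everyone contributes 38. Group total payoff = 11 × (38 × 0.93 + 1.7 × 38) = 1099.34.

1099.34 euros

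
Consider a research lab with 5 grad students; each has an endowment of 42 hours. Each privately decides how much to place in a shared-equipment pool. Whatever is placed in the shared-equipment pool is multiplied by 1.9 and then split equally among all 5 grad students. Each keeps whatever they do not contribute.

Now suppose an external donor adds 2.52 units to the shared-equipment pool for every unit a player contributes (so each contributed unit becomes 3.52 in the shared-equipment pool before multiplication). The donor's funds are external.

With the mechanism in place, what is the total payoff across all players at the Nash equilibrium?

Under the mechanism each unit contributed yields 1.9 × 3.52 / 5 = 1.3376 back to its contributor per unit of net cost, which exceeds 1, making full contribution the dominant choice for everyone.
At the Nash equilibrium everyone contributes 42. Group total payoff = 1.9 × 3.52 × 210 = 1404.48.

1404.48 hours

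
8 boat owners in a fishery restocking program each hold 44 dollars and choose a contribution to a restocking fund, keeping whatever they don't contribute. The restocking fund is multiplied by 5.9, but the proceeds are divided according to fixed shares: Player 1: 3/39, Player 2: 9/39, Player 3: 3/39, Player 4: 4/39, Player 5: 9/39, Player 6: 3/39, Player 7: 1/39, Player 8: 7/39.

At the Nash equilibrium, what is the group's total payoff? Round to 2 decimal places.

A player with share s gets back 5.9·s per unit contributed, so full contribution is dominant for anyone with s > 1/5.9 = 0.1695 and zero contribution is dominant for anyone below.
Player 2, Player 5 and Player 8 clear that bar, contributing 44 each; the remaining 5 contribute 0. Total contributed: 132.
The restocking fund pays out 5.9 × 132 = 778.80 in total (split across the unequal shares, but the aggregate is all that matters for the group sum).
The 5 free-riders keep 44 each, adding 220. Group total = 220 + 778.80 = 998.80.

998.80 dollars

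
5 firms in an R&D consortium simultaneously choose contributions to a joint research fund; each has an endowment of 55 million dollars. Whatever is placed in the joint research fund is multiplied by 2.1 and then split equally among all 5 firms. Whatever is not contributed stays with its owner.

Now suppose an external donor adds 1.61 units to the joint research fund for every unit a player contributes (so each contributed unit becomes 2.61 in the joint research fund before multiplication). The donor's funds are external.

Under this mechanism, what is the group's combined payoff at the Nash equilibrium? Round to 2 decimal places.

The effective private return per unit is now 2.1 × 2.61 / 5 = 1.0962 > 1, so every player's dominant strategy flips to full contribution.
At the Nash equilibrium everyone contributes 55. Group total payoff = 2.1 × 2.61 × 275 = 1507.28.

1507.28 million dollars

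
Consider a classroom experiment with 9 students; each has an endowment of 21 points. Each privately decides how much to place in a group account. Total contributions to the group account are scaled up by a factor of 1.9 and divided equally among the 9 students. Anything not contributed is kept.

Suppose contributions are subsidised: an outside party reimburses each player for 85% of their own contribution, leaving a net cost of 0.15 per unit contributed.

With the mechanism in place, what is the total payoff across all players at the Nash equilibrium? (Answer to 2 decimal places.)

519.75 points

Under the mechanism each unit contributed yields (1.9/9) / 0.15 = 1.4074 back to its contributor per unit of net cost, which exceeds 1, making full contribution the dominant choice for everyone.
At the Nash equilibrium everyone contributes 21. Group total payoff = 9 × (21 × 0.85 + 1.9 × 21) = 519.75.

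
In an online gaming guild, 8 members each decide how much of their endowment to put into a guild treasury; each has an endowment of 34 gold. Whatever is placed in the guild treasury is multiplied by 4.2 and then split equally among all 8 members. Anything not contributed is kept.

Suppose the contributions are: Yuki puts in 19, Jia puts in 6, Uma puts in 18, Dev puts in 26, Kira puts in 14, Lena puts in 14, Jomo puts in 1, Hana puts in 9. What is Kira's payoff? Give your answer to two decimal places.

76.18 gold

Total contributed: 19 + 6 + 18 + 26 + 14 + 14 + 1 + 9 = 107.
Each receives 4.2 × 107 / 8 = 56.18 from the guild treasury.
Kira keeps 34 − 14 = 20, so Kira's payoff is 20 + 56.18 = 76.18.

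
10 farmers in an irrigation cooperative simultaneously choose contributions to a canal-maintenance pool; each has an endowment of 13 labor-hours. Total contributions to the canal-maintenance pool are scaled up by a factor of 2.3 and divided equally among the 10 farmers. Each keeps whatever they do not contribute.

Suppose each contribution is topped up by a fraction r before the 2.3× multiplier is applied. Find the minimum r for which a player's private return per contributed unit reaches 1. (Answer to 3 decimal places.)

With matching at rate r, one contributed unit becomes (1 + r) in the canal-maintenance pool and returns 2.3 × (1 + r) / 10 to the contributor.
Setting this equal to 1: 1 + r = 10/2.3 = 4.3478.
So the minimum matching rate is r = 4.3478 − 1 = 3.348.

3.348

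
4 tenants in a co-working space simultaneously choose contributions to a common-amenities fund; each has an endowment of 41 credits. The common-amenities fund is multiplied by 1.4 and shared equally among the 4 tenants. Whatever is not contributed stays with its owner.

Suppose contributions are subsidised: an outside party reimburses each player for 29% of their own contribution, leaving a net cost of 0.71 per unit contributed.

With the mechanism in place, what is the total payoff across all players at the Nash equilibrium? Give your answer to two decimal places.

Even with the mechanism, each unit contributed returns only (1.4/4) / 0.71 = 0.4930 per unit of net cost, so contributing nothing is still dominant.
At the Nash equilibrium no one contributes; group total payoff = 4 × 41 = 164.

164.00 credits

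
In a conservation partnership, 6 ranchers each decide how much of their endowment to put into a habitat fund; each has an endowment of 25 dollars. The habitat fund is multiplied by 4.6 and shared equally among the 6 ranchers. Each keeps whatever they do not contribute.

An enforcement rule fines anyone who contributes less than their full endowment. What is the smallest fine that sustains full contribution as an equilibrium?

5.83 dollars

Given the others contribute fully, the best deviation is to contribute 0 (any partial contribution still incurs the fine and gives up units whose private return 0.7667 is below 1).
Deviating from 25 to 0 saves 25 dollars but forfeits the deviator's share of the drop in the habitat fund: 4.6/6 × 25 = 19.17.
So the deviation gain is 25 − 19.17 = 5.83, and the fine must be at least 5.83 dollars to wipe it out.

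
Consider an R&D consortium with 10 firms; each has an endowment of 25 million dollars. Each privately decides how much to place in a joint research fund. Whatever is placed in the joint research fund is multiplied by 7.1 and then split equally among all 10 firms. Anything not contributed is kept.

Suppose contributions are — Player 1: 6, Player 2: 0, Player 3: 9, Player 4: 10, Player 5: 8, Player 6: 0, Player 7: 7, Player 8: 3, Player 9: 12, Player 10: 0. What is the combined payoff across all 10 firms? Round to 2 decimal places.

Total contributed: 6 + 0 + 9 + 10 + 8 + 0 + 7 + 3 + 12 + 0 = 55; total kept: 10 × 25 − 55 = 195.
The joint research fund pays out 7.1 × 55 = 390.50 in aggregate.
Group total = 195 + 390.50 = 585.50.

585.50 million dollars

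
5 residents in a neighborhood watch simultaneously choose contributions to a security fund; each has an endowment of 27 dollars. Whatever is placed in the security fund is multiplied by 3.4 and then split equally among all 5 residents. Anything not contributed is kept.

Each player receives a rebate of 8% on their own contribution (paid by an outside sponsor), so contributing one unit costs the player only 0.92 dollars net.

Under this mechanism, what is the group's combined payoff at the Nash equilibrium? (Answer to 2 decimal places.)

Even with the mechanism, each unit contributed returns only (3.4/5) / 0.92 = 0.7391 per unit of net cost, so contributing nothing is still dominant.
At the Nash equilibrium no one contributes; group total payoff = 5 × 27 = 135.

135.00 dollars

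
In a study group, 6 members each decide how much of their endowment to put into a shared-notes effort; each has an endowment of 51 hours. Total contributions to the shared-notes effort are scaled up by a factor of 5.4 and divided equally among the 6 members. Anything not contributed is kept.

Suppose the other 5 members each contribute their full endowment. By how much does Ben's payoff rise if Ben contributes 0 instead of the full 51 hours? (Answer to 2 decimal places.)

5.10 hours

Switching from a contribution of 51 to 0 lets Ben keep an extra 51 hours, but lowers the shared-notes effort by 51, which costs Ben their own share of that drop: 5.4/6 × 51 = 45.90.
Net gain = 51 − 45.90 = 5.10. The private return per contributed unit (0.9000) is below 1, so free-riding is indeed the best response regardless of what the others do.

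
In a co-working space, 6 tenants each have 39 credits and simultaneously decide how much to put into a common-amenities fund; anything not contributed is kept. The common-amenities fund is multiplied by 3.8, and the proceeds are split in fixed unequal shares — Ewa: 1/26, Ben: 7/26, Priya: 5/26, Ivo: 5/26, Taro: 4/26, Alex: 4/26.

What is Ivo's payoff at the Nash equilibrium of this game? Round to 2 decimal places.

A player with share s gets back 3.8·s per unit contributed, so full contribution is dominant for anyone with s > 1/3.8 = 0.2632 and zero contribution is dominant for anyone below.
Only Ben (7/26) clears that bar, contributing 39; the remaining 5 contribute 0. Total contributed: 39.
Ivo keeps 39 and receives 3.8 × 39 × 5/26 = 28.50 from the common-amenities fund, for a payoff of 67.50.

67.50 credits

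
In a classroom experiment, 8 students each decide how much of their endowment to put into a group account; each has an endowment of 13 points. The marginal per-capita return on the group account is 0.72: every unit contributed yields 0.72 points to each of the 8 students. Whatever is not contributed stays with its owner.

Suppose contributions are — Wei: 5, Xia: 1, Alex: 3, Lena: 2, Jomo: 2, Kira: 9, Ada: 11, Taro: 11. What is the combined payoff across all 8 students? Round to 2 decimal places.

Total contributed: 5 + 1 + 3 + 2 + 2 + 9 + 11 + 11 = 44; total kept: 8 × 13 − 44 = 60.
The group account pays out 0.72 × 8 × 44 = 253.44 in aggregate.
Group total = 60 + 253.44 = 313.44.

313.44 points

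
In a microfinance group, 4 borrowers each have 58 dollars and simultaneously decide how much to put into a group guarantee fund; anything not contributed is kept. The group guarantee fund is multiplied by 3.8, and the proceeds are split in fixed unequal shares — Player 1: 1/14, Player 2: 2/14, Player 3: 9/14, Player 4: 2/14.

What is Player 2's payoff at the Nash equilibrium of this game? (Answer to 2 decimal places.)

89.49 dollars

Player j's private return per contributed unit is 3.8 × (j's share). Contributing is weakly dominant for j when that share is at least 1/3.8 = 0.2632, and contributing 0 is dominant otherwise.
Player 3 alone (share 9/14) is above the threshold, contributing 58; the remaining 3 contribute 0. Total contributed: 58.
Player 2 keeps 58 and receives 3.8 × 58 × 2/14 = 31.49 from the group guarantee fund, for a payoff of 89.49.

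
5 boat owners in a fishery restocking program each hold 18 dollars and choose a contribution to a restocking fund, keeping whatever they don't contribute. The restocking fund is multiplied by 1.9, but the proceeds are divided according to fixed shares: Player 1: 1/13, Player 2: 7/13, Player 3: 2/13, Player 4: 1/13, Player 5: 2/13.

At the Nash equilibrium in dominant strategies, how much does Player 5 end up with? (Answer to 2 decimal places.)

A player with share s gets back 1.9·s per unit contributed, so full contribution is dominant for anyone with s > 1/1.9 = 0.5263 and zero contribution is dominant for anyone below.
Player 2 alone (share 7/13) is above the threshold, contributing 18; the remaining 4 contribute 0. Total contributed: 18.
Player 5 keeps 18 and receives 1.9 × 18 × 2/13 = 5.26 from the restocking fund, for a payoff of 23.26.

23.26 dollars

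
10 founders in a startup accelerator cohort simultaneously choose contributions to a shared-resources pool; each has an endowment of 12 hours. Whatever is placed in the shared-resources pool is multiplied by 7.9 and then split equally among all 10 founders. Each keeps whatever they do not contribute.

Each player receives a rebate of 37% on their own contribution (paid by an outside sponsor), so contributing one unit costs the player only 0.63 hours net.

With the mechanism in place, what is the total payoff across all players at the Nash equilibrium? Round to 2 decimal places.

992.40 hours

The effective private return per unit is now (7.9/10) / 0.63 = 1.2540 > 1, so every player's dominant strategy flips to full contribution.
At the Nash equilibrium everyone contributes 12. Group total payoff = 10 × (12 × 0.37 + 7.9 × 12) = 992.40.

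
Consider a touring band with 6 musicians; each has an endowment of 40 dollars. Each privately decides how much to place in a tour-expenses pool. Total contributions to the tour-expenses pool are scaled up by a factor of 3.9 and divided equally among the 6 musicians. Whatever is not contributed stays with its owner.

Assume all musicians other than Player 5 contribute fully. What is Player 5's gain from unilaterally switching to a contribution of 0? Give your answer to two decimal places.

14.00 dollars

Switching from a contribution of 40 to 0 lets Player 5 keep an extra 40 dollars, but lowers the tour-expenses pool by 40, which costs Player 5 their own share of that drop: 3.9/6 × 40 = 26.00.
Net gain = 40 − 26.00 = 14.00. The private return per contributed unit (0.6500) is below 1, so free-riding is indeed the best response regardless of what the others do.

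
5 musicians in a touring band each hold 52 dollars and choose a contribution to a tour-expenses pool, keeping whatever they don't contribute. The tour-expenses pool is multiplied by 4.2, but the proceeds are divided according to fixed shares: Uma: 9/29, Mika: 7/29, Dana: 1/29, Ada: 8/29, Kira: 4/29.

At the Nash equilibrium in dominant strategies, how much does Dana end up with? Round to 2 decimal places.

For player j, contributing a unit is worthwhile iff 4.2 × (j's share) ≥ 1, i.e. iff j's share is at least 0.2381.
Uma, Mika and Ada clear that bar, contributing 52 each; the remaining 2 contribute 0. Total contributed: 156.
Dana keeps 52 and receives 4.2 × 156 × 1/29 = 22.59 from the tour-expenses pool, for a payoff of 74.59.

74.59 dollars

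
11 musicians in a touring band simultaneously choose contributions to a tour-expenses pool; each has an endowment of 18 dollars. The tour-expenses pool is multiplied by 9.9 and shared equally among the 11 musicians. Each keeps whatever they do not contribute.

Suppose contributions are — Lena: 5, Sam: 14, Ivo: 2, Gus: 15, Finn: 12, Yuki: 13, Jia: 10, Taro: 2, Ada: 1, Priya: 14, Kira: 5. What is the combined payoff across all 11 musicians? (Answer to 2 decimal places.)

1025.70 dollars

Total contributed: 5 + 14 + 2 + 15 + 12 + 13 + 10 + 2 + 1 + 14 + 5 = 93; total kept: 11 × 18 − 93 = 105.
The tour-expenses pool pays out 9.9 × 93 = 920.70 in aggregate.
Group total = 105 + 920.70 = 1025.70.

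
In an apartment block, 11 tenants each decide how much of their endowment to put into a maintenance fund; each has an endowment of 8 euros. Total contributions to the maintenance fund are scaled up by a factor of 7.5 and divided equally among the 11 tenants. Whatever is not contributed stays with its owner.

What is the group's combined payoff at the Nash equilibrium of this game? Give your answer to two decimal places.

Each contributed unit returns 7.5/11 = 0.6818 to its contributor — below 1 — so contributing 0 is dominant for every player. At the Nash equilibrium everyone keeps their 8, and the group total is 11 × 8 = 88.

88.00 euros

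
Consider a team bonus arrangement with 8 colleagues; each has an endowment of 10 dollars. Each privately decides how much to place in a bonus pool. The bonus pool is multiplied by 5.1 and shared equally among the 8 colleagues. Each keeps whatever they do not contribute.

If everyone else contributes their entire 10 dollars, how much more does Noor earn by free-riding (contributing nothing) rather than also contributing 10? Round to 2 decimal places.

3.63 dollars

Switching from a contribution of 10 to 0 lets Noor keep an extra 10 dollars, but lowers the bonus pool by 10, which costs Noor their own share of that drop: 5.1/8 × 10 = 6.37.
Net gain = 10 − 6.37 = 3.63. The private return per contributed unit (0.6375) is below 1, so free-riding is indeed the best response regardless of what the others do.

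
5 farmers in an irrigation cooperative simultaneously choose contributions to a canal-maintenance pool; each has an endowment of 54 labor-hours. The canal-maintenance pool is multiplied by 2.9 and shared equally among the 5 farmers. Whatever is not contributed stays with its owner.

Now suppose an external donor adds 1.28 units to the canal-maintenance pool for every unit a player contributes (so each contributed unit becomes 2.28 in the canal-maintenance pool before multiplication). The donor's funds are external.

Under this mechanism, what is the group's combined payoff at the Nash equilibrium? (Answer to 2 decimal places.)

1785.24 labor-hours

The effective private return per unit is now 2.9 × 2.28 / 5 = 1.3224 > 1, so every player's dominant strategy flips to full contribution.
At the Nash equilibrium everyone contributes 54. Group total payoff = 2.9 × 2.28 × 270 = 1785.24.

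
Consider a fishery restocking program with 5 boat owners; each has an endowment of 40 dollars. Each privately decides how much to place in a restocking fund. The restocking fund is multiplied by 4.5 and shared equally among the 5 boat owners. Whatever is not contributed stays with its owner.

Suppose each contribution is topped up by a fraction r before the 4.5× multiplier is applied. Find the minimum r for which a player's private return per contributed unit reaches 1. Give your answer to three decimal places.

0.111

With matching at rate r, one contributed unit becomes (1 + r) in the restocking fund and returns 4.5 × (1 + r) / 5 to the contributor.
Setting this equal to 1: 1 + r = 5/4.5 = 1.1111.
So the minimum matching rate is r = 1.1111 − 1 = 0.111.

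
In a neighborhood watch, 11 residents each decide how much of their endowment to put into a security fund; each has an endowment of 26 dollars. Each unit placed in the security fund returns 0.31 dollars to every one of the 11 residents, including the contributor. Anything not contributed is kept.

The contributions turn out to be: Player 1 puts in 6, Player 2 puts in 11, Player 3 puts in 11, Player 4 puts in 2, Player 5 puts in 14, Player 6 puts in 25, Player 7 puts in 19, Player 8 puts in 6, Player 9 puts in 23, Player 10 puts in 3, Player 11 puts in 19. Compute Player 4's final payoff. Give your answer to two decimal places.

67.09 dollars

Total contributed: 6 + 11 + 11 + 2 + 14 + 25 + 19 + 6 + 23 + 3 + 19 = 139.
Each receives 0.31 × 139 = 43.09 from the security fund.
Player 4 keeps 26 − 2 = 24, so Player 4's payoff is 24 + 43.09 = 67.09.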